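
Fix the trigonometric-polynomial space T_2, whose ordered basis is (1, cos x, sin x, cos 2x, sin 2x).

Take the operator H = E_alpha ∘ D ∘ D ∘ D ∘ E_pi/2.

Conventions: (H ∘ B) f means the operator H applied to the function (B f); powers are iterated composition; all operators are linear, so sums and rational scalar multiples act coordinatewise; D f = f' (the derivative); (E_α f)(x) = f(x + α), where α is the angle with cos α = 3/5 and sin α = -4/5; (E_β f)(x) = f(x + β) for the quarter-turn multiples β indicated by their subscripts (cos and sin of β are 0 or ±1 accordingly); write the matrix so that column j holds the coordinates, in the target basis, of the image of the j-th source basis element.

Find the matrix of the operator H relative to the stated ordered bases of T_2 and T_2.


image of 1: 0
image of cos x: (3/5)cos x + (4/5)sin x
image of sin x: -(4/5)cos x + (3/5)sin x
image of cos 2x: (192/25)cos 2x + (56/25)sin 2x
image of sin 2x: -(56/25)cos 2x + (192/25)sin 2x
each image's coordinates form column j of the matrix

the matrix is [[0, 0, 0, 0, 0]; [0, 3/5, -4/5, 0, 0]; [0, 4/5, 3/5, 0, 0]; [0, 0, 0, 192/25, -56/25]; [0, 0, 0, 56/25, 192/25]] (rows listed top to bottom)


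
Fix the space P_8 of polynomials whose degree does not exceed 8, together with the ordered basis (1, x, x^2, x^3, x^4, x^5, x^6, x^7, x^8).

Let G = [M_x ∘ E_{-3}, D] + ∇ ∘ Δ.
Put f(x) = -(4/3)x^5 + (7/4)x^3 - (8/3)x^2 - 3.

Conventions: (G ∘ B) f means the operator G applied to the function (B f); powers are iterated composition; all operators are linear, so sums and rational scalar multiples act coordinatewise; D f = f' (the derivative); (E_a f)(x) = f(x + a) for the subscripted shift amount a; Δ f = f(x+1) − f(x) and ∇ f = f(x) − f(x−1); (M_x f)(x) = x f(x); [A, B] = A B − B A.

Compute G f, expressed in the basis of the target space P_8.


the result is g(x) = (4/3)x^5 - 20x^4 + (1099/12)x^3 - (4099/12)x^2 + (5687/12)x - 3061/12

D f = -(20/3)x^4 + (21/4)x^2 - (16/3)x
E_{-3} D f = -(20/3)x^4 + 80x^3 - (1419/4)x^2 + (4099/6)x - 1907/4
M_x E_{-3} D f = -(20/3)x^5 + 80x^4 - (1419/4)x^3 + (4099/6)x^2 - (1907/4)x
E_{-3} f = -(4/3)x^5 + 20x^4 - (473/4)x^3 + (4099/12)x^2 - (1907/4)x + 999/4
M_x E_{-3} f = -(4/3)x^6 + 20x^5 - (473/4)x^4 + (4099/12)x^3 - (1907/4)x^2 + (999/4)x
D (M_x ∘ E_{-3}) f = -8x^5 + 100x^4 - 473x^3 + (4099/4)x^2 - (1907/2)x + 999/4
[M_x ∘ E_{-3}, D] f = (4/3)x^5 - 20x^4 + (473/4)x^3 - (4099/12)x^2 + (1907/4)x - 999/4
Δ f = -(20/3)x^4 - (40/3)x^3 - (97/12)x^2 - (27/4)x - 9/4
∇ Δ f = -(80/3)x^3 - (17/6)x - 16/3
([M_x ∘ E_{-3}, D] + ∇ ∘ Δ) f = (4/3)x^5 - 20x^4 + (1099/12)x^3 - (4099/12)x^2 + (5687/12)x - 3061/12


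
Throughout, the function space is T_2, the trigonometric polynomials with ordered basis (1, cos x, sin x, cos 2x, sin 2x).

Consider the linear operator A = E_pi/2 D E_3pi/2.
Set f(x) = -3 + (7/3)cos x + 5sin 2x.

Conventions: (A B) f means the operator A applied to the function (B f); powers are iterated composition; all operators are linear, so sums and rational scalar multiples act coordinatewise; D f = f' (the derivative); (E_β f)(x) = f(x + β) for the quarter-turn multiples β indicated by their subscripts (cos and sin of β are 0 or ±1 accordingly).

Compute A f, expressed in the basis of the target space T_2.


the image equals g(x) = -(7/3)sin x + 10cos 2x

E_3pi/2 f = -3 + (7/3)sin x - 5sin 2x
D E_3pi/2 f = (7/3)cos x - 10cos 2x
E_pi/2 (D E_3pi/2) f = -(7/3)sin x + 10cos 2x


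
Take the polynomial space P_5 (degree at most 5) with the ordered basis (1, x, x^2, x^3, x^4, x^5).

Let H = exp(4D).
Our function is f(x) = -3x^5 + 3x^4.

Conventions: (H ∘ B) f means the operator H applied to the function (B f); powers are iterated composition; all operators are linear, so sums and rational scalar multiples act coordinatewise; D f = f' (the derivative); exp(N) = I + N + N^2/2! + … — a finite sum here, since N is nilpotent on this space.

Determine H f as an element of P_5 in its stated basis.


the result is g(x) = -3x^5 - 57x^4 - 432x^3 - 1632x^2 - 3072x - 2304

order-1 term: -60x^4 + 48x^3
order-2 term: -480x^3 + 288x^2
order-3 term: -1920x^2 + 768x
order-4 term: -3840x + 768
order-5 term: -3072
the series for exp(4D) f terminates at order 5
exp(4D) f = -3x^5 - 57x^4 - 432x^3 - 1632x^2 - 3072x - 2304


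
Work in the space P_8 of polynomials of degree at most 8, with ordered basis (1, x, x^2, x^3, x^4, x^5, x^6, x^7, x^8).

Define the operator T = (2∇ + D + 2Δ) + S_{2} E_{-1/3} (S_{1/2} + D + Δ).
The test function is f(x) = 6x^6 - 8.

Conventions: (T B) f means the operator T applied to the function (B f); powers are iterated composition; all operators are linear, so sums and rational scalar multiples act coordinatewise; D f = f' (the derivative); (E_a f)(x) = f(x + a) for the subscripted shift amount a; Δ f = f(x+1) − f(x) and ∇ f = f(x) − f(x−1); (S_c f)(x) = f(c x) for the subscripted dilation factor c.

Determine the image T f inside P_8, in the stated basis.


∇ f = 36x^5 - 90x^4 + 120x^3 - 90x^2 + 36x - 6
(2∇) f = 72x^5 - 180x^4 + 240x^3 - 180x^2 + 72x - 12
D f = 36x^5
Δ f = 36x^5 + 90x^4 + 120x^3 + 90x^2 + 36x + 6
(2Δ) f = 72x^5 + 180x^4 + 240x^3 + 180x^2 + 72x + 12
(2∇ + D + 2Δ) f = 180x^5 + 480x^3 + 144x
S_{1/2} f = (3/32)x^6 - 8
D f = 36x^5
Δ f = 36x^5 + 90x^4 + 120x^3 + 90x^2 + 36x + 6
(S_{1/2} + D + Δ) f = (3/32)x^6 + 72x^5 + 90x^4 + 120x^3 + 90x^2 + 36x - 2
E_{-1/3} (S_{1/2} + D + Δ) f = (3/32)x^6 + (1149/16)x^5 - (955/32)x^4 + (5755/72)x^3 + (965/288)x^2 + (3071/432)x - 59327/7776
S_{2} E_{-1/3} (S_{1/2} + D + Δ) f = 6x^6 + 2298x^5 - (955/2)x^4 + (5755/9)x^3 + (965/72)x^2 + (3071/216)x - 59327/7776
((2∇ + D + 2Δ) + S_{2} E_{-1/3} (S_{1/2} + D + Δ)) f = 6x^6 + 2478x^5 - (955/2)x^4 + (10075/9)x^3 + (965/72)x^2 + (34175/216)x - 59327/7776

g(x) = 6x^6 + 2478x^5 - (955/2)x^4 + (10075/9)x^3 + (965/72)x^2 + (34175/216)x - 59327/7776


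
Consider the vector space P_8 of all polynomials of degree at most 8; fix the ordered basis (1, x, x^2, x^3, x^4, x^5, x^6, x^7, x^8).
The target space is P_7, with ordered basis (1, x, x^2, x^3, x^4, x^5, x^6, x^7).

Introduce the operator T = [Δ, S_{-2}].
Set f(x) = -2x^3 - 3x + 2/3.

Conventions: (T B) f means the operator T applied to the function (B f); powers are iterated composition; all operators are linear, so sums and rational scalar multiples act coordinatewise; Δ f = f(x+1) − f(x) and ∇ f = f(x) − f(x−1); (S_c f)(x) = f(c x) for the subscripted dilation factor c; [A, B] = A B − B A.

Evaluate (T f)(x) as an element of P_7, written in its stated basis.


the result is g(x) = 72x^2 + 36x + 27

S_{-2} f = 16x^3 + 6x + 2/3
Δ S_{-2} f = 48x^2 + 48x + 22
Δ f = -6x^2 - 6x - 5
S_{-2} Δ f = -24x^2 + 12x - 5
[Δ, S_{-2}] f = 72x^2 + 36x + 27


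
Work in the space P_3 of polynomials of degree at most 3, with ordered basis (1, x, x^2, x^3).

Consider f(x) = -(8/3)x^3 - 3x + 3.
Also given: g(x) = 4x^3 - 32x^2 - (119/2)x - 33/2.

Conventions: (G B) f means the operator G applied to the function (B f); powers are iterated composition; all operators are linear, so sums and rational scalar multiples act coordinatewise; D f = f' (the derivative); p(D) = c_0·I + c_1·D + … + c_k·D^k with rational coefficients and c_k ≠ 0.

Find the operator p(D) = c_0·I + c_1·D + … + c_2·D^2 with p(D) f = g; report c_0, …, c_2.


D^0 f = -(8/3)x^3 - 3x + 3
D^1 f = -8x^2 - 3
D^2 f = -16x
matching coefficients of g against c_0 f + c_1 Df + … from the top degree down determines the c_i
solution: c_0 = -3/2, c_1 = 4, c_2 = 4

c_0 = -3/2, c_1 = 4, c_2 = 4


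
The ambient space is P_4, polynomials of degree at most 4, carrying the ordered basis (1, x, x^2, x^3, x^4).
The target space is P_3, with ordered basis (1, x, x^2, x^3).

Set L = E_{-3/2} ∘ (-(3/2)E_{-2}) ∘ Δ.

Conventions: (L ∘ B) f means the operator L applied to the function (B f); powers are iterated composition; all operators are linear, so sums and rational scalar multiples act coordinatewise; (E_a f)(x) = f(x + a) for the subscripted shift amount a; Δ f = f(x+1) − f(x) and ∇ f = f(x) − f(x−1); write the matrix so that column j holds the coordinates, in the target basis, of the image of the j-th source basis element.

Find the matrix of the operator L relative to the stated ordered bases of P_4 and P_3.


image of 1: 0
image of x: -3/2
image of x^2: -3x + 9
image of x^3: -(9/2)x^2 + 27x - 327/8
image of x^4: -6x^3 + 54x^2 - (327/2)x + 333/2
each image's coordinates form column j of the matrix

the matrix is [[0, -3/2, 9, -327/8, 333/2]; [0, 0, -3, 27, -327/2]; [0, 0, 0, -9/2, 54]; [0, 0, 0, 0, -6]] (rows listed top to bottom)


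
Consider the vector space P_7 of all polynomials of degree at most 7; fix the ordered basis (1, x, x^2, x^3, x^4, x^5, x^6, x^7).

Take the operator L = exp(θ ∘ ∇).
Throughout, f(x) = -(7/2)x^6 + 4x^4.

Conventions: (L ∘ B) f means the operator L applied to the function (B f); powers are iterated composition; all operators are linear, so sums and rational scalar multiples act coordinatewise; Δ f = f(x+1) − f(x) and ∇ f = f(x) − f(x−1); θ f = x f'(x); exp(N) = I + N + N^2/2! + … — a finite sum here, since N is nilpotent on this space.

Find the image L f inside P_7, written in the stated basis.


order-1 term: -105x^5 + 210x^4 - 162x^3 + 57x^2 - 5x
order-2 term: -1050x^4 + 2835x^3 - 2796x^2 + (1965/2)x
order-3 term: -4200x^3 + 9870x^2 - 6099x
order-4 term: -6300x^2 + 8085x
order-5 term: -2520x
the series for exp(θ ∘ ∇) f terminates at order 5
exp(θ ∘ ∇) f = -(7/2)x^6 - 105x^5 - 836x^4 - 1527x^3 + 831x^2 + (887/2)x

the image equals g(x) = -(7/2)x^6 - 105x^5 - 836x^4 - 1527x^3 + 831x^2 + (887/2)x


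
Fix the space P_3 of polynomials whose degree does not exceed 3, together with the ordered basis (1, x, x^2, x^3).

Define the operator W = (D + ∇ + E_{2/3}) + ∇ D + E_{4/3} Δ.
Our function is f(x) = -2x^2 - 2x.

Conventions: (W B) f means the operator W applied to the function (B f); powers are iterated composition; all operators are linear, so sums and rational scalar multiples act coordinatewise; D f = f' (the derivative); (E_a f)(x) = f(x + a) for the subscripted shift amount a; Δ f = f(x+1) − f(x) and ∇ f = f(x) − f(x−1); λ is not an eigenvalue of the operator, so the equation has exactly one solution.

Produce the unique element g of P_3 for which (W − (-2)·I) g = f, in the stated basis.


write g with unknown coordinates in the stated basis and equate coefficients in (W − (-2)·I) g = f
solving from the highest basis element down gives g = -(2/3)x^2 + (26/27)x - 10/243
check: W g = -(2/3)x^2 - (106/27)x + 20/243
so W g − (-2)·g = -2x^2 - 2x = f ✓

the result is g(x) = -(2/3)x^2 + (26/27)x - 10/243


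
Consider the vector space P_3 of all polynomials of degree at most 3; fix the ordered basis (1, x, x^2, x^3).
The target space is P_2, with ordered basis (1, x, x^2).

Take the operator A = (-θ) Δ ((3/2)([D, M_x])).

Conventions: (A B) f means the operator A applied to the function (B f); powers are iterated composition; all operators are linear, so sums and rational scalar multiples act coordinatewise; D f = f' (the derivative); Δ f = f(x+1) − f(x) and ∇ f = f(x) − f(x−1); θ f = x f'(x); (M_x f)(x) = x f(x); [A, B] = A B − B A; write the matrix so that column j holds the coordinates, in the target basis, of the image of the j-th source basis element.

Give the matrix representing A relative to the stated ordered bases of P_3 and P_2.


image of 1: 0
image of x: 0
image of x^2: -3x
image of x^3: -9x^2 - (9/2)x
each image's coordinates form column j of the matrix

the matrix is [[0, 0, 0, 0]; [0, 0, -3, -9/2]; [0, 0, 0, -9]] (rows listed top to bottom)


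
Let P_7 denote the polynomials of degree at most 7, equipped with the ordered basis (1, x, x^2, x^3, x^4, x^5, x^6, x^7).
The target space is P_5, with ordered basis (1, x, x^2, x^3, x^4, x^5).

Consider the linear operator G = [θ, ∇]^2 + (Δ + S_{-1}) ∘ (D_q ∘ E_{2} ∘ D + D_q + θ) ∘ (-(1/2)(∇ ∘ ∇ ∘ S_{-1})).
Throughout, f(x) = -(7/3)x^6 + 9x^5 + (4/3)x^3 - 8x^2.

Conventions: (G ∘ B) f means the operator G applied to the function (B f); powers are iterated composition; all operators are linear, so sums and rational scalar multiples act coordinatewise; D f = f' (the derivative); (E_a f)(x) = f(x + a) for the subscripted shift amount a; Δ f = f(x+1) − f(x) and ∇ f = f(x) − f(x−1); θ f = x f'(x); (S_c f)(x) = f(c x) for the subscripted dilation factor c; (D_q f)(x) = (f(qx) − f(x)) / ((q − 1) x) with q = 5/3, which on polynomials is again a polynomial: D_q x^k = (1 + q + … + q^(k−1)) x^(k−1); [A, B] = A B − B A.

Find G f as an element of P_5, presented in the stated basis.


∇ f = -14x^5 + 80x^4 - (410/3)x^3 + 129x^2 - 79x + 62/3
θ ∇ f = -70x^5 + 320x^4 - 410x^3 + 258x^2 - 79x
θ f = -14x^6 + 45x^5 + 4x^3 - 16x^2
∇ θ f = -84x^5 + 435x^4 - 730x^3 + 672x^2 - 353x + 79
[θ, ∇] f = 14x^5 - 115x^4 + 320x^3 - 414x^2 + 274x - 79
∇ [θ, ∇] f = 70x^4 - 600x^3 + 1790x^2 - 2318x + 1137
θ ∇ [θ, ∇] f = 280x^4 - 1800x^3 + 3580x^2 - 2318x
θ [θ, ∇] f = 70x^5 - 460x^4 + 960x^3 - 828x^2 + 274x
∇ θ [θ, ∇] f = 350x^4 - 2540x^3 + 6340x^2 - 6726x + 2592
[θ, ∇] [θ, ∇] f = -70x^4 + 740x^3 - 2760x^2 + 4408x - 2592
S_{-1} f = -(7/3)x^6 - 9x^5 - (4/3)x^3 - 8x^2
∇ S_{-1} f = -14x^5 - 10x^4 + (130/3)x^3 - 59x^2 + 19x
∇ ∇ S_{-1} f = -70x^4 + 100x^3 + 50x^2 - 218x + 352/3
(-(1/2)(∇ ∘ ∇ ∘ S_{-1})) f = 35x^4 - 50x^3 - 25x^2 + 109x - 176/3
D (-(1/2)(∇ ∘ ∇ ∘ S_{-1})) f = 140x^3 - 150x^2 - 50x + 109
E_{2} D (-(1/2)(∇ ∘ ∇ ∘ S_{-1})) f = 140x^3 + 690x^2 + 1030x + 529
D_q E_{2} D (-(1/2)(∇ ∘ ∇ ∘ S_{-1})) f = (6860/9)x^2 + 1840x + 1030
D_q (-(1/2)(∇ ∘ ∇ ∘ S_{-1})) f = (9520/27)x^3 - (2450/9)x^2 - (200/3)x + 109
θ (-(1/2)(∇ ∘ ∇ ∘ S_{-1})) f = 140x^4 - 150x^3 - 50x^2 + 109x
(D_q ∘ E_{2} ∘ D + D_q + θ) (-(1/2)(∇ ∘ ∇ ∘ S_{-1})) f = 140x^4 + (5470/27)x^3 + 440x^2 + (5647/3)x + 1139
Δ (D_q ∘ E_{2} ∘ D + D_q + θ) (-(1/2)(∇ ∘ ∇ ∘ S_{-1})) f = 560x^3 + (13030/9)x^2 + (18430/9)x + 71953/27
S_{-1} (D_q ∘ E_{2} ∘ D + D_q + θ) (-(1/2)(∇ ∘ ∇ ∘ S_{-1})) f = 140x^4 - (5470/27)x^3 + 440x^2 - (5647/3)x + 1139
(Δ + S_{-1}) (D_q ∘ E_{2} ∘ D + D_q + θ) (-(1/2)(∇ ∘ ∇ ∘ S_{-1})) f = 140x^4 + (9650/27)x^3 + (16990/9)x^2 + (1489/9)x + 102706/27
([θ, ∇]^2 + (Δ + S_{-1}) ∘ (D_q ∘ E_{2} ∘ D + D_q + θ) ∘ (-(1/2)(∇ ∘ ∇ ∘ S_{-1}))) f = 70x^4 + (29630/27)x^3 - (7850/9)x^2 + (41161/9)x + 32722/27

g(x) = 70x^4 + (29630/27)x^3 - (7850/9)x^2 + (41161/9)x + 32722/27


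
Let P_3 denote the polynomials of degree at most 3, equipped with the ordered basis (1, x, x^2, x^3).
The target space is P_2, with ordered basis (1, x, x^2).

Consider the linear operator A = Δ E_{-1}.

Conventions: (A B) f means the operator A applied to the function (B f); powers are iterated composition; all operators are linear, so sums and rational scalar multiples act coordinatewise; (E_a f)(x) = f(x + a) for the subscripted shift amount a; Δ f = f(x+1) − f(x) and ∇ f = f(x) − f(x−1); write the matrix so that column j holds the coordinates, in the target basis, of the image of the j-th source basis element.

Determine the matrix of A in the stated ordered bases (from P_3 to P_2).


the matrix is [[0, 1, -1, 1]; [0, 0, 2, -3]; [0, 0, 0, 3]] (rows listed top to bottom)

image of 1: 0
image of x: 1
image of x^2: 2x - 1
image of x^3: 3x^2 - 3x + 1
each image's coordinates form column j of the matrix


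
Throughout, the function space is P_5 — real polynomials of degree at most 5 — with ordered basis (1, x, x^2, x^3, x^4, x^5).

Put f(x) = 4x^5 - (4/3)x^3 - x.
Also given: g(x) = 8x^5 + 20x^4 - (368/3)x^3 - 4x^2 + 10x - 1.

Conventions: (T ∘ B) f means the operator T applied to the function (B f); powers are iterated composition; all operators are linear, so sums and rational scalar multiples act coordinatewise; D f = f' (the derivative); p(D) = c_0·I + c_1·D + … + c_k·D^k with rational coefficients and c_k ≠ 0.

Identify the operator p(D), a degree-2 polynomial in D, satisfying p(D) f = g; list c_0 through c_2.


c_0 = 2, c_1 = 1, c_2 = -3/2

D^0 f = 4x^5 - (4/3)x^3 - x
D^1 f = 20x^4 - 4x^2 - 1
D^2 f = 80x^3 - 8x
matching coefficients of g against c_0 f + c_1 Df + … from the top degree down determines the c_i
solution: c_0 = 2, c_1 = 1, c_2 = -3/2


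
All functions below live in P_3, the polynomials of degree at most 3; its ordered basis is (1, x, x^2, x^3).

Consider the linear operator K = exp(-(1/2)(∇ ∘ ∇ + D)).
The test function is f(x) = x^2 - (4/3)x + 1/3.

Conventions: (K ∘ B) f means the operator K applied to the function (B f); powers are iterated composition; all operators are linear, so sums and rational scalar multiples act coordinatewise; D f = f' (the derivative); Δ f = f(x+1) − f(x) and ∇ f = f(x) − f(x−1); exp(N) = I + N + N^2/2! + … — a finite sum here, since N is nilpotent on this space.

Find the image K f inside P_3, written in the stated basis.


order-1 term: -x - 1/3
order-2 term: 1/4
the series for exp(-(1/2)(∇ ∘ ∇ + D)) f terminates at order 2
exp(-(1/2)(∇ ∘ ∇ + D)) f = x^2 - (7/3)x + 1/4

g(x) = x^2 - (7/3)x + 1/4


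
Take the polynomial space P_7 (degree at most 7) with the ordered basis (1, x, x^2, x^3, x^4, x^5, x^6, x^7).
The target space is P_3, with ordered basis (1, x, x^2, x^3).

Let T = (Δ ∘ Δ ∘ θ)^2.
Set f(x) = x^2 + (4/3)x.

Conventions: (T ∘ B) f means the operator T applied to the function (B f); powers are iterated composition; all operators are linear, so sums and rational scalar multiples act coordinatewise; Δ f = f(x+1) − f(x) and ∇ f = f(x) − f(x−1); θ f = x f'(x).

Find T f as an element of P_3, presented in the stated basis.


g(x) = 0

θ f = 2x^2 + (4/3)x
Δ θ f = 4x + 10/3
Δ Δ θ f = 4
θ (Δ ∘ Δ ∘ θ) f = 0
Δ θ (Δ ∘ Δ ∘ θ) f = 0
Δ Δ θ (Δ ∘ Δ ∘ θ) f = 0


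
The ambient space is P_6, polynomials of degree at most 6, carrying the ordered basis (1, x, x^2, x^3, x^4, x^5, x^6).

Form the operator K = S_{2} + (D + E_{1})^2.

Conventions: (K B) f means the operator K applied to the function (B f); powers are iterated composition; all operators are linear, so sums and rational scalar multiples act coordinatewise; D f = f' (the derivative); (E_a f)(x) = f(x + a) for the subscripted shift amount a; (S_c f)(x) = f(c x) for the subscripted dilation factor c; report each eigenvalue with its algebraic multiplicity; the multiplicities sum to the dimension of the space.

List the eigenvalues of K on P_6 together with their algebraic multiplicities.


image of 1: 2
image of x: 3x + 4
image of x^2: 5x^2 + 8x + 10
image of x^3: 9x^3 + 12x^2 + 30x + 14
image of x^4: 17x^4 + 16x^3 + 60x^2 + 56x + 24
image of x^5: 33x^5 + 20x^4 + 100x^3 + 140x^2 + 120x + 42
image of x^6: 65x^6 + 24x^5 + 150x^4 + 280x^3 + 360x^2 + 252x + 76
the matrix is upper triangular; its diagonal is (2, 3, 5, 9, 17, 33, 65)
for a triangular matrix the eigenvalues are the diagonal entries, with algebraic multiplicity their repetition count

λ = 2 (multiplicity 1), λ = 3 (multiplicity 1), λ = 5 (multiplicity 1), λ = 9 (multiplicity 1), λ = 17 (multiplicity 1), λ = 33 (multiplicity 1), λ = 65 (multiplicity 1)


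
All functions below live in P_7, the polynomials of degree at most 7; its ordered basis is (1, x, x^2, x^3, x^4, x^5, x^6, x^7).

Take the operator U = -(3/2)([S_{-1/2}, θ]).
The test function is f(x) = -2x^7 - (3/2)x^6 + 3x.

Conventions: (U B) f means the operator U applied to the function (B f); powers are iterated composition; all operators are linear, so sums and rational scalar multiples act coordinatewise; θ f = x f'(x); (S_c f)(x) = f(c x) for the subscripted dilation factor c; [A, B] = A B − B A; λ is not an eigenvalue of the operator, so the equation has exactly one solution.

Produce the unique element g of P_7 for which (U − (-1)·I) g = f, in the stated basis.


g(x) = -2x^7 - (3/2)x^6 + 3x

write g with unknown coordinates in the stated basis and equate coefficients in (U − (-1)·I) g = f
solving from the highest basis element down gives g = -2x^7 - (3/2)x^6 + 3x
check: U g = 0
so U g − (-1)·g = -2x^7 - (3/2)x^6 + 3x = f ✓


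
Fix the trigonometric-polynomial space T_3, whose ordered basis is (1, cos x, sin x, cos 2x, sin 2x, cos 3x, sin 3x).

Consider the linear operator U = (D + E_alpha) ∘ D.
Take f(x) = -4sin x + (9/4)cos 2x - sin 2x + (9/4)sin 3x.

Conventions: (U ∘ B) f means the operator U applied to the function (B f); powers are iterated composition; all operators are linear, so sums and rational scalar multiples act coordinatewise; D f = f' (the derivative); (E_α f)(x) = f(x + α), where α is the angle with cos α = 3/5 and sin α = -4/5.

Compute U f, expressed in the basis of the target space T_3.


D f = -4cos x - 2cos 2x - (9/2)sin 2x + (27/4)cos 3x
D D f = 4sin x - 9cos 2x + 4sin 2x - (81/4)sin 3x
E_alpha D f = -(12/5)cos x - (16/5)sin x + (122/25)cos 2x - (33/50)sin 2x - (3159/500)cos 3x + (297/125)sin 3x
(D + E_alpha) D f = -(12/5)cos x + (4/5)sin x - (103/25)cos 2x + (167/50)sin 2x - (3159/500)cos 3x - (8937/500)sin 3x

the image equals g(x) = -(12/5)cos x + (4/5)sin x - (103/25)cos 2x + (167/50)sin 2x - (3159/500)cos 3x - (8937/500)sin 3x


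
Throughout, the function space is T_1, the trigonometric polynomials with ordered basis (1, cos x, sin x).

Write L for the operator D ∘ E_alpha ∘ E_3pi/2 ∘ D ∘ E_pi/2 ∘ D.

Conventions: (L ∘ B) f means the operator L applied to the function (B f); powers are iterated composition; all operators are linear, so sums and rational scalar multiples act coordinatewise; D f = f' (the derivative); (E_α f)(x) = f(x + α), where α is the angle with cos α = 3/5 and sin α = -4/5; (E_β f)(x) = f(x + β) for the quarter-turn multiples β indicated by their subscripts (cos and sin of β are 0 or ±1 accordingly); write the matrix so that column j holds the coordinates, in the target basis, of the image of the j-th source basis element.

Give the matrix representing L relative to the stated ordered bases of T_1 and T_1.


image of 1: 0
image of cos x: -(4/5)cos x + (3/5)sin x
image of sin x: -(3/5)cos x - (4/5)sin x
each image's coordinates form column j of the matrix

the matrix is [[0, 0, 0]; [0, -4/5, -3/5]; [0, 3/5, -4/5]] (rows listed top to bottom)


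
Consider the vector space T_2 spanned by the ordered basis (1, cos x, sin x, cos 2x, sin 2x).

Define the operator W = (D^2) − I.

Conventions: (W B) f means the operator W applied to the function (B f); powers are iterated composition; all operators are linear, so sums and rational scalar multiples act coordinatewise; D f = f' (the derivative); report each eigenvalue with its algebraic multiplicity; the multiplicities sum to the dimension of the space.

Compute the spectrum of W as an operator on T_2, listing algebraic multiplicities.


λ = -5 (multiplicity 2), λ = -2 (multiplicity 2), λ = -1 (multiplicity 1)

image of 1: -1
image of cos x: -2cos x
image of sin x: -2sin x
image of cos 2x: -5cos 2x
image of sin 2x: -5sin 2x
the matrix is diagonal; its diagonal is (-1, -2, -2, -5, -5)
for a triangular matrix the eigenvalues are the diagonal entries, with algebraic multiplicity their repetition count


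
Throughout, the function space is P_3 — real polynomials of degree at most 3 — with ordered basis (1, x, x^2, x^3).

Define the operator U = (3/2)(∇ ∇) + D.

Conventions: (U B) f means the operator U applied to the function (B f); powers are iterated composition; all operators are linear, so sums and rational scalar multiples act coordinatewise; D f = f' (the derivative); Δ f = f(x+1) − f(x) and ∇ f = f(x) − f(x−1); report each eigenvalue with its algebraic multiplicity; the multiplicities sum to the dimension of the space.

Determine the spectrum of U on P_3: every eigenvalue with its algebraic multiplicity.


image of 1: 0
image of x: 1
image of x^2: 2x + 3
image of x^3: 3x^2 + 9x - 9
the matrix is upper triangular; its diagonal is (0, 0, 0, 0)
for a triangular matrix the eigenvalues are the diagonal entries, with algebraic multiplicity their repetition count

λ = 0 (multiplicity 4)


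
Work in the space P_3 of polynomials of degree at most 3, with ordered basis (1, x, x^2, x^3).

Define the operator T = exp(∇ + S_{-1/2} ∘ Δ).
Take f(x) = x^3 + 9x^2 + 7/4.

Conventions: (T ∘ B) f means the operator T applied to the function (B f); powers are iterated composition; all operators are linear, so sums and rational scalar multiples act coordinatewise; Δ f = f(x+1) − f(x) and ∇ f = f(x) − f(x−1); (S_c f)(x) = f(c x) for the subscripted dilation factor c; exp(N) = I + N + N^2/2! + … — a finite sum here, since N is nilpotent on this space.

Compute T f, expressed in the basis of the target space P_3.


order-1 term: (15/4)x^2 + (9/2)x + 2
order-2 term: (15/8)x + 9/2
order-3 term: 5/4
the series for exp(∇ + S_{-1/2} ∘ Δ) f terminates at order 3
exp(∇ + S_{-1/2} ∘ Δ) f = x^3 + (51/4)x^2 + (51/8)x + 19/2

g(x) = x^3 + (51/4)x^2 + (51/8)x + 19/2


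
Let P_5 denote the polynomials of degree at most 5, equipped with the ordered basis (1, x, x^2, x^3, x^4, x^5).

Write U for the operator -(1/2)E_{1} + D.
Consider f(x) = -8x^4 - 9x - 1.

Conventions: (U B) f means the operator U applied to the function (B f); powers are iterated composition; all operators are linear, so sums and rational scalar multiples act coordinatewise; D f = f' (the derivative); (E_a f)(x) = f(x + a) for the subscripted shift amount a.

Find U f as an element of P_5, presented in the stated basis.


the result is g(x) = 4x^4 - 16x^3 + 24x^2 + (41/2)x

E_{1} f = -8x^4 - 32x^3 - 48x^2 - 41x - 18
(-(1/2)E_{1}) f = 4x^4 + 16x^3 + 24x^2 + (41/2)x + 9
D f = -32x^3 - 9
(-(1/2)E_{1} + D) f = 4x^4 - 16x^3 + 24x^2 + (41/2)x


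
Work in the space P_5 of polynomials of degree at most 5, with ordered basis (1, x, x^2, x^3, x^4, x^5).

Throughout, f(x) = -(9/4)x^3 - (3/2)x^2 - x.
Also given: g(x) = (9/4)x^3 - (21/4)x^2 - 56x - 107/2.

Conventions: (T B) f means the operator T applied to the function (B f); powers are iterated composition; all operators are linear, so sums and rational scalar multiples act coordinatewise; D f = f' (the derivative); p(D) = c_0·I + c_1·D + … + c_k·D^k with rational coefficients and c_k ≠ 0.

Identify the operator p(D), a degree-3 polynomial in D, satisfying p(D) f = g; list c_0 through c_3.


D^0 f = -(9/4)x^3 - (3/2)x^2 - x
D^1 f = -(27/4)x^2 - 3x - 1
D^2 f = -(27/2)x - 3
D^3 f = -27/2
matching coefficients of g against c_0 f + c_1 Df + … from the top degree down determines the c_i
solution: c_0 = -1, c_1 = 1, c_2 = 4, c_3 = 3

c_0 = -1, c_1 = 1, c_2 = 4, c_3 = 3


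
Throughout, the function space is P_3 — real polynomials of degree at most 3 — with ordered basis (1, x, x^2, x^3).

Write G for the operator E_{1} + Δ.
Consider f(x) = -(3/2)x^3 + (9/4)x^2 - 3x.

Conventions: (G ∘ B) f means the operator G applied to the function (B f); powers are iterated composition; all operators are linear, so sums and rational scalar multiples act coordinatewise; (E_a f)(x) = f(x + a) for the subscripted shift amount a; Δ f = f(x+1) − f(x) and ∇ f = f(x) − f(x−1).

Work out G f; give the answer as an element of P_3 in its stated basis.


the image equals g(x) = -(3/2)x^3 - (27/4)x^2 - 3x - 9/2

E_{1} f = -(3/2)x^3 - (9/4)x^2 - 3x - 9/4
Δ f = -(9/2)x^2 - 9/4
(E_{1} + Δ) f = -(3/2)x^3 - (27/4)x^2 - 3x - 9/2


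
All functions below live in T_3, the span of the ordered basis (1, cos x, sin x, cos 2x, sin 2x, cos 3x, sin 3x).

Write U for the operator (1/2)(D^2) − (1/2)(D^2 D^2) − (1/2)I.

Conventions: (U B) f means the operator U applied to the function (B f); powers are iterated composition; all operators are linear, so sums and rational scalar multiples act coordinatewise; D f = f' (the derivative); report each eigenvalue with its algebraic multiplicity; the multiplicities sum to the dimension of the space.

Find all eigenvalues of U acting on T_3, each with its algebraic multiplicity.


λ = -91/2 (multiplicity 2), λ = -21/2 (multiplicity 2), λ = -3/2 (multiplicity 2), λ = -1/2 (multiplicity 1)

image of 1: -1/2
image of cos x: -(3/2)cos x
image of sin x: -(3/2)sin x
image of cos 2x: -(21/2)cos 2x
image of sin 2x: -(21/2)sin 2x
image of cos 3x: -(91/2)cos 3x
image of sin 3x: -(91/2)sin 3x
the matrix is diagonal; its diagonal is (-1/2, -3/2, -3/2, -21/2, -21/2, -91/2, -91/2)
for a triangular matrix the eigenvalues are the diagonal entries, with algebraic multiplicity their repetition count


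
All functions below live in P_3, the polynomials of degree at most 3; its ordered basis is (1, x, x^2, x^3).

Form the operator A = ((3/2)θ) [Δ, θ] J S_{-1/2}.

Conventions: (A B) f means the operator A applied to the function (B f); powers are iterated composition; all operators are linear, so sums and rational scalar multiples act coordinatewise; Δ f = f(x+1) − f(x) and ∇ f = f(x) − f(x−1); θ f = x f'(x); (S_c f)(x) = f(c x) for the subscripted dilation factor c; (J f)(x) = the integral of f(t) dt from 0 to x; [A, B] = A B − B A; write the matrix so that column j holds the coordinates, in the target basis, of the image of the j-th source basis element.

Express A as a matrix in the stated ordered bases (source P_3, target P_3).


image of 1: 0
image of x: -(3/4)x
image of x^2: (3/4)x^2 + (3/4)x
image of x^3: -(9/16)x^3 - (9/8)x^2 - (9/16)x
each image's coordinates form column j of the matrix

the matrix is [[0, 0, 0, 0]; [0, -3/4, 3/4, -9/16]; [0, 0, 3/4, -9/8]; [0, 0, 0, -9/16]] (rows listed top to bottom)


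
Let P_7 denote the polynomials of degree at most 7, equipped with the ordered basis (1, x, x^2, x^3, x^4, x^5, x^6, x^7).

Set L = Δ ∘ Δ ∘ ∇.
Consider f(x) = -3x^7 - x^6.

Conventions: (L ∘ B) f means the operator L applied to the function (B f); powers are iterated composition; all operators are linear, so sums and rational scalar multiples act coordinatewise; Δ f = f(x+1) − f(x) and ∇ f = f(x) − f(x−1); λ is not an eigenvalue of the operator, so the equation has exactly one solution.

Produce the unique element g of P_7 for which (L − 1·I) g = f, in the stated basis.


write g with unknown coordinates in the stated basis and equate coefficients in (L − 1·I) g = f
solving from the highest basis element down gives g = 3x^7 + x^6 + 630x^4 + 1380x^3 + 2070x^2 + 16560x + 16278
check: L g = 630x^4 + 1380x^3 + 2070x^2 + 16560x + 16278
so L g − 1·g = -3x^7 - x^6 = f ✓

g(x) = 3x^7 + x^6 + 630x^4 + 1380x^3 + 2070x^2 + 16560x + 16278


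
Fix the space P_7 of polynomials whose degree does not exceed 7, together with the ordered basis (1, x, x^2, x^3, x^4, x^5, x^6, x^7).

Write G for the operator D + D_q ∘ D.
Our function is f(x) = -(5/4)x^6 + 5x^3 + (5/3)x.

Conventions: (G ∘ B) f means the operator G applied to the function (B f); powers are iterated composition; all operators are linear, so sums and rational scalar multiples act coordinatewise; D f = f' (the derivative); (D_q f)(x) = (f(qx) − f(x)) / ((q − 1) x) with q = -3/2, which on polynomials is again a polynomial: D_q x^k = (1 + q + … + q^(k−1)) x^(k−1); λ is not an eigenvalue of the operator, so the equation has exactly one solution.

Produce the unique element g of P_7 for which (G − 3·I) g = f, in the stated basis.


write g with unknown coordinates in the stated basis and equate coefficients in (G − 3·I) g = f
solving from the highest basis element down gives g = (5/12)x^6 + (5/6)x^5 + (1225/288)x^4 + (755/432)x^3 + (10085/864)x^2 + (16465/2592)x + 76975/7776
check: G g = (5/2)x^5 + (1225/96)x^4 + (1475/144)x^3 + (10085/288)x^2 + (17905/864)x + 76975/2592
so G g − 3·g = -(5/4)x^6 + 5x^3 + (5/3)x = f ✓

the result is g(x) = (5/12)x^6 + (5/6)x^5 + (1225/288)x^4 + (755/432)x^3 + (10085/864)x^2 + (16465/2592)x + 76975/7776


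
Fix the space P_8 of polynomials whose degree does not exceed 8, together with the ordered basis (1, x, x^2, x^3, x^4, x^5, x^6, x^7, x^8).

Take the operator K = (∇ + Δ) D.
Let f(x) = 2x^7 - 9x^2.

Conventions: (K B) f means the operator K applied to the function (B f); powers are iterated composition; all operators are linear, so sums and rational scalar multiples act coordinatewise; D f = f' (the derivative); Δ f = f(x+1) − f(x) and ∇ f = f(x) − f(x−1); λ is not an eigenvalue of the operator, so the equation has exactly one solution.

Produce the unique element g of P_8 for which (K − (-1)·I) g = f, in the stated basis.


g(x) = 2x^7 - 168x^5 + 6160x^3 - 9x^2 - 67368x + 36

write g with unknown coordinates in the stated basis and equate coefficients in (K − (-1)·I) g = f
solving from the highest basis element down gives g = 2x^7 - 168x^5 + 6160x^3 - 9x^2 - 67368x + 36
check: K g = 168x^5 - 6160x^3 + 67368x - 36
so K g − (-1)·g = 2x^7 - 9x^2 = f ✓


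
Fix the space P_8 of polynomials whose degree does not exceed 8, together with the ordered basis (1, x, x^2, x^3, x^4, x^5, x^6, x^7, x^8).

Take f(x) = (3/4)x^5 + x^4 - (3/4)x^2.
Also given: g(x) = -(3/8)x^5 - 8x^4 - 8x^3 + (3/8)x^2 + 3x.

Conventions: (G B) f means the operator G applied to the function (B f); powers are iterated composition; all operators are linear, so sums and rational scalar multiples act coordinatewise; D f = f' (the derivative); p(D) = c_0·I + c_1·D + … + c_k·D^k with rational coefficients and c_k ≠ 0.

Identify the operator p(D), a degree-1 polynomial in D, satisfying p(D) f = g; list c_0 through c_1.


c_0 = -1/2, c_1 = -2

D^0 f = (3/4)x^5 + x^4 - (3/4)x^2
D^1 f = (15/4)x^4 + 4x^3 - (3/2)x
matching coefficients of g against c_0 f + c_1 Df + … from the top degree down determines the c_i
solution: c_0 = -1/2, c_1 = -2


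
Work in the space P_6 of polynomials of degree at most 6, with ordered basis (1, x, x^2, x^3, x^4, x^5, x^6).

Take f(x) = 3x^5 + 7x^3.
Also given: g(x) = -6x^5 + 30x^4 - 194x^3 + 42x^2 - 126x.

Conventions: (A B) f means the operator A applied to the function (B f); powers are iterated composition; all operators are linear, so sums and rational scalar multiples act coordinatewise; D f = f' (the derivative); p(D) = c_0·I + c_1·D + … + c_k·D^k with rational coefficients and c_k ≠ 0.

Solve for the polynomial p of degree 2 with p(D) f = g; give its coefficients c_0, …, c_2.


c_0 = -2, c_1 = 2, c_2 = -3

D^0 f = 3x^5 + 7x^3
D^1 f = 15x^4 + 21x^2
D^2 f = 60x^3 + 42x
matching coefficients of g against c_0 f + c_1 Df + … from the top degree down determines the c_i
solution: c_0 = -2, c_1 = 2, c_2 = -3


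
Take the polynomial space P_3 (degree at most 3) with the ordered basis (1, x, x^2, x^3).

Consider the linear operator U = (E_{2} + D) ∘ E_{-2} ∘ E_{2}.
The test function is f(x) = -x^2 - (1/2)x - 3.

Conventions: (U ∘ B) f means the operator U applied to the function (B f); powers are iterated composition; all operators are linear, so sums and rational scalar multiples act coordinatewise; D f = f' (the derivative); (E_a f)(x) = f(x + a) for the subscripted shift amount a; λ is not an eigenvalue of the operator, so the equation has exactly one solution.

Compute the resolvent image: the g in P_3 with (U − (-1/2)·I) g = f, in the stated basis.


the image equals g(x) = -(2/3)x^2 + (7/3)x - 44/9

write g with unknown coordinates in the stated basis and equate coefficients in (U − (-1/2)·I) g = f
solving from the highest basis element down gives g = -(2/3)x^2 + (7/3)x - 44/9
check: U g = -(2/3)x^2 - (5/3)x - 5/9
so U g − (-1/2)·g = -x^2 - (1/2)x - 3 = f ✓


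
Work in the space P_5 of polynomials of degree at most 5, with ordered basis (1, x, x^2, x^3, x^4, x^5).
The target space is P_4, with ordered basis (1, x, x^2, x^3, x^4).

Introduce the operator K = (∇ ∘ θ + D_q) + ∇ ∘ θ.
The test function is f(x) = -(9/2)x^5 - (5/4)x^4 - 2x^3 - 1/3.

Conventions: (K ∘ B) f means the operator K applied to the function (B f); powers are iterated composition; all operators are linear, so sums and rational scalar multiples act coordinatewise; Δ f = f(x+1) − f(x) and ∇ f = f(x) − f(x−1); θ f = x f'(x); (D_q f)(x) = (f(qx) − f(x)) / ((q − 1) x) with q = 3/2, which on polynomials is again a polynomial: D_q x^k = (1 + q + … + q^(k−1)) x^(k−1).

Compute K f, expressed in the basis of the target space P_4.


θ f = -(45/2)x^5 - 5x^4 - 6x^3
∇ θ f = -(225/2)x^4 + 205x^3 - 213x^2 + (221/2)x - 47/2
D_q f = -(1899/32)x^4 - (325/32)x^3 - (19/2)x^2
(∇ ∘ θ + D_q) f = -(5499/32)x^4 + (6235/32)x^3 - (445/2)x^2 + (221/2)x - 47/2
θ f = -(45/2)x^5 - 5x^4 - 6x^3
∇ θ f = -(225/2)x^4 + 205x^3 - 213x^2 + (221/2)x - 47/2
((∇ ∘ θ + D_q) + ∇ ∘ θ) f = -(9099/32)x^4 + (12795/32)x^3 - (871/2)x^2 + 221x - 47

the image equals g(x) = -(9099/32)x^4 + (12795/32)x^3 - (871/2)x^2 + 221x - 47


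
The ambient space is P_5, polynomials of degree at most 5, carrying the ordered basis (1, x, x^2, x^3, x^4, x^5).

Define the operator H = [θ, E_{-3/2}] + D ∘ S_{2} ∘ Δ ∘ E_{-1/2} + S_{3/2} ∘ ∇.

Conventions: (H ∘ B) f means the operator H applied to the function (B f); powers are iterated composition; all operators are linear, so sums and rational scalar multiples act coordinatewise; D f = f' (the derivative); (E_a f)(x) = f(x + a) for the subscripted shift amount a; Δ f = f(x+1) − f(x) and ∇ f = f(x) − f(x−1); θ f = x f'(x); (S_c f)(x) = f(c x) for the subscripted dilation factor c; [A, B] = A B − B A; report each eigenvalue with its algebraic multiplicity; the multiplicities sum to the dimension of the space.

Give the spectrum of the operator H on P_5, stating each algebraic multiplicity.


image of 1: 0
image of x: 5/2
image of x^2: 6x - 3/2
image of x^3: (45/4)x^2 + 6x + 89/8
image of x^4: (39/2)x^3 + (111/2)x^2 + (93/2)x - 77/4
image of x^5: (525/16)x^4 + (965/4)x^3 + (495/4)x^2 - (355/4)x + 1247/32
the matrix is upper triangular; its diagonal is (0, 0, 0, 0, 0, 0)
for a triangular matrix the eigenvalues are the diagonal entries, with algebraic multiplicity their repetition count

λ = 0 (multiplicity 6)


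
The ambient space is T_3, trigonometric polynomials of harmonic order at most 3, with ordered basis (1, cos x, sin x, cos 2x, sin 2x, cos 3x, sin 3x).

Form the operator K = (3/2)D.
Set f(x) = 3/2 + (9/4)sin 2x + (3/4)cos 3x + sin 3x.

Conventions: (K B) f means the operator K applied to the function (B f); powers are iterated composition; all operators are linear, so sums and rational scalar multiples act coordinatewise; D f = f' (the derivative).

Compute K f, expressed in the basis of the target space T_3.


g(x) = (27/4)cos 2x + (9/2)cos 3x - (27/8)sin 3x

D f = (9/2)cos 2x + 3cos 3x - (9/4)sin 3x
((3/2)D) f = (27/4)cos 2x + (9/2)cos 3x - (27/8)sin 3x


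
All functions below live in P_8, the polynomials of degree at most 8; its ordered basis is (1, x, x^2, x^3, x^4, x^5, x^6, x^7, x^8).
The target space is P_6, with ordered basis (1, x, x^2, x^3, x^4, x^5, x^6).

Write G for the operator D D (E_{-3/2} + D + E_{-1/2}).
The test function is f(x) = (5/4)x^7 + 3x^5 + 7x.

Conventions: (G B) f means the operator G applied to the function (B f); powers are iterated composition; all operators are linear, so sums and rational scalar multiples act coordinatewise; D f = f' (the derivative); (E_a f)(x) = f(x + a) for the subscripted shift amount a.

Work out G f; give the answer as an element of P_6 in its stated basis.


E_{-3/2} f = (5/4)x^7 - (105/8)x^6 + (993/16)x^5 - (5445/32)x^4 + (18495/64)x^3 - (38475/128)x^2 + (46747/256)x - 27975/512
D f = (35/4)x^6 + 15x^4 + 7
E_{-1/2} f = (5/4)x^7 - (35/8)x^6 + (153/16)x^5 - (415/32)x^4 + (655/64)x^3 - (585/128)x^2 + (2067/256)x - 1845/512
(E_{-3/2} + D + E_{-1/2}) f = (5/2)x^7 - (35/4)x^6 + (573/8)x^5 - (1345/8)x^4 + (9575/32)x^3 - (9765/32)x^2 + (24407/128)x - 6559/128
D (E_{-3/2} + D + E_{-1/2}) f = (35/2)x^6 - (105/2)x^5 + (2865/8)x^4 - (1345/2)x^3 + (28725/32)x^2 - (9765/16)x + 24407/128
D D (E_{-3/2} + D + E_{-1/2}) f = 105x^5 - (525/2)x^4 + (2865/2)x^3 - (4035/2)x^2 + (28725/16)x - 9765/16

the result is g(x) = 105x^5 - (525/2)x^4 + (2865/2)x^3 - (4035/2)x^2 + (28725/16)x - 9765/16


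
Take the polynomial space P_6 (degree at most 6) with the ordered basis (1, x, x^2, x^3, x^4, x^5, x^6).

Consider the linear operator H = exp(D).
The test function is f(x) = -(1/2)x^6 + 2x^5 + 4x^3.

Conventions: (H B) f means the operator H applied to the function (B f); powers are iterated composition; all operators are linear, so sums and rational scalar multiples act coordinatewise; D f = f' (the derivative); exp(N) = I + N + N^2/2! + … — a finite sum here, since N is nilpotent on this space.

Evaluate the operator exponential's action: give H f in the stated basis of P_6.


order-1 term: -3x^5 + 10x^4 + 12x^2
order-2 term: -(15/2)x^4 + 20x^3 + 12x
order-3 term: -10x^3 + 20x^2 + 4
order-4 term: -(15/2)x^2 + 10x
order-5 term: -3x + 2
order-6 term: -1/2
the series for exp(D) f terminates at order 6
exp(D) f = -(1/2)x^6 - x^5 + (5/2)x^4 + 14x^3 + (49/2)x^2 + 19x + 11/2

g(x) = -(1/2)x^6 - x^5 + (5/2)x^4 + 14x^3 + (49/2)x^2 + 19x + 11/2
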